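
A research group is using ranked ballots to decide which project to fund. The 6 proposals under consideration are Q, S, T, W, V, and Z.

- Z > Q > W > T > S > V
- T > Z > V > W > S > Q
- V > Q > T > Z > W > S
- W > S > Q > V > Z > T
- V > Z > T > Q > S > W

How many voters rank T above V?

Ballots ranking T above V: 2.
Ballots ranking V above T: 3.
So 2 of 5 voters prefer T to V.

2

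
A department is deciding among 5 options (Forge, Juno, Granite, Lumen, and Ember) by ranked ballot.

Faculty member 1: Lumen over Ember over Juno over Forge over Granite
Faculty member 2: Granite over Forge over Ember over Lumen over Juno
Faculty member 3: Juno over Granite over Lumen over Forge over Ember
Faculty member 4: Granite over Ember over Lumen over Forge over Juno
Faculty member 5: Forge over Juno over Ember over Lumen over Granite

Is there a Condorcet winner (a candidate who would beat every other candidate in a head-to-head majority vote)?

Head-to-head results (5 voters total):
Forge vs Juno: Forge wins 3–2.
Forge vs Granite: Granite wins 3–2.
Forge vs Lumen: Lumen wins 3–2.
Forge vs Ember: Forge wins 3–2.
Juno vs Granite: Juno wins 3–2.
Juno vs Lumen: Lumen wins 3–2.
Juno vs Ember: Ember wins 3–2.
Granite vs Lumen: Granite wins 3–2.
Granite vs Ember: Granite wins 3–2.
Lumen vs Ember: Ember wins 3–2.
No candidate beats all others: Forge beats Juno beats Granite beats Forge, a majority cycle.

No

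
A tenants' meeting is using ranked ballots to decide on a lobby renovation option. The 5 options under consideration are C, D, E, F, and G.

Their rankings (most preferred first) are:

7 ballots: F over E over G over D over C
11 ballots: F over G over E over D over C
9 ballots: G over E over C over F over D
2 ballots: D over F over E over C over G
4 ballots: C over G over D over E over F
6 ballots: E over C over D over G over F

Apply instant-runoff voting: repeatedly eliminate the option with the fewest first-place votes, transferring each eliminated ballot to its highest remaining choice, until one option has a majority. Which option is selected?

F

Round 1: F 18, G 9, E 6, C 4, D 2. D has the fewest and is eliminated.
Round 2: F 20, G 9, E 6, C 4. F has a majority.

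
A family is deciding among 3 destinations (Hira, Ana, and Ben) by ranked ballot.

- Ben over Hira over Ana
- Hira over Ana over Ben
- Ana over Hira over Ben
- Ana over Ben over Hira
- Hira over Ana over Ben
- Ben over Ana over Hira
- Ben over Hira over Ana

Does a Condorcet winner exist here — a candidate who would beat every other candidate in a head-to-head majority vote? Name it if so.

None — there is no Condorcet winner

Head-to-head results (7 voters total):
Hira vs Ana: Hira wins 4–3.
Hira vs Ben: Ben wins 4–3.
Ana vs Ben: Ana wins 4–3.
No candidate beats all others: Hira beats Ana beats Ben beats Hira, a majority cycle.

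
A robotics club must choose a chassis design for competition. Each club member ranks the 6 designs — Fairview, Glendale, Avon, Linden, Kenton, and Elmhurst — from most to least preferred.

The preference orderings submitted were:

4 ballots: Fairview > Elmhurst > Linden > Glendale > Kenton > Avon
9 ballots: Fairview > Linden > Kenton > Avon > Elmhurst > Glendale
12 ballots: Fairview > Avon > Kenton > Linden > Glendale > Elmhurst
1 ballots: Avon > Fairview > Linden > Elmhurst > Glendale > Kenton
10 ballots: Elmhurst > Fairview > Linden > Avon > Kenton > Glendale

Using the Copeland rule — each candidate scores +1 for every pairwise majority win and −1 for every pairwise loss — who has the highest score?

Pairwise results:
  Fairview vs Glendale: Fairview wins 36–0.
  Fairview vs Avon: Fairview wins 35–1.
  Fairview vs Linden: Fairview wins 36–0.
  Fairview vs Kenton: Fairview wins 36–0.
  Fairview vs Elmhurst: Fairview wins 26–10.
  Glendale vs Avon: Avon wins 32–4.
  Glendale vs Linden: Linden wins 36–0.
  Glendale vs Kenton: Kenton wins 31–5.
  Glendale vs Elmhurst: Elmhurst wins 24–12.
  Avon vs Linden: Linden wins 23–13.
  Avon vs Kenton: Avon wins 23–13.
  Avon vs Elmhurst: Avon wins 22–14.
  Linden vs Kenton: Linden wins 24–12.
  Linden vs Elmhurst: Linden wins 22–14.
  Kenton vs Elmhurst: Kenton wins 21–15.
Copeland scores (wins − losses):
  Fairview: 5 − 0 = 5
  Glendale: 0 − 5 = -5
  Avon: 3 − 2 = 1
  Linden: 4 − 1 = 3
  Kenton: 2 − 3 = -1
  Elmhurst: 1 − 4 = -3
Fairview has the best Copeland score.

Fairview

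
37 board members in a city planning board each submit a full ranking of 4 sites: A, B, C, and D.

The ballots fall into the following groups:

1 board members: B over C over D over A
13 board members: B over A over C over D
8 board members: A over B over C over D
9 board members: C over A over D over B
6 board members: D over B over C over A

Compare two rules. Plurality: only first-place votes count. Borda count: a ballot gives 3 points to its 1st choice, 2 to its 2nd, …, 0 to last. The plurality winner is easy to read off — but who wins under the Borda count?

Plurality first-place counts: A 8, B 14, C 9, D 6 → B.
Borda totals: A 68, B 70, C 56, D 28 → B.

B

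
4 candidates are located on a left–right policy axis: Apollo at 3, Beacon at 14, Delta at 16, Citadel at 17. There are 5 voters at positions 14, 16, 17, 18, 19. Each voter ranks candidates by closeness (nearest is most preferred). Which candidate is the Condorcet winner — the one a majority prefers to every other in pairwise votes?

Citadel

With single-peaked preferences on a line, the Condorcet winner is the candidate closest to the median voter.
The median voter (position 17) is closest to Citadel at 17.
Check: Citadel vs Beacon — voters closer to Citadel: 4 of 5.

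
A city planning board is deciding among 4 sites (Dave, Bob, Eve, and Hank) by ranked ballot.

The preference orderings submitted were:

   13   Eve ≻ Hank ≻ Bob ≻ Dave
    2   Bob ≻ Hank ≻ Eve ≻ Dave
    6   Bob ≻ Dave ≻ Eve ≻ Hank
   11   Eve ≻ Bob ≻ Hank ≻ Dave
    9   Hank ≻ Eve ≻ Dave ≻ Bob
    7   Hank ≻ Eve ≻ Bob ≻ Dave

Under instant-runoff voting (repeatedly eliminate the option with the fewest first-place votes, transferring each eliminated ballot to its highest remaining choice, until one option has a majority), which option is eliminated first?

Round 1: Eve 24, Hank 16, Bob 8, Dave 0. Dave has the fewest and is eliminated.
Round 2: Eve 24, Hank 16, Bob 8. Bob has the fewest and is eliminated.
Round 3: Eve 30, Hank 18. Eve has a majority.

Dave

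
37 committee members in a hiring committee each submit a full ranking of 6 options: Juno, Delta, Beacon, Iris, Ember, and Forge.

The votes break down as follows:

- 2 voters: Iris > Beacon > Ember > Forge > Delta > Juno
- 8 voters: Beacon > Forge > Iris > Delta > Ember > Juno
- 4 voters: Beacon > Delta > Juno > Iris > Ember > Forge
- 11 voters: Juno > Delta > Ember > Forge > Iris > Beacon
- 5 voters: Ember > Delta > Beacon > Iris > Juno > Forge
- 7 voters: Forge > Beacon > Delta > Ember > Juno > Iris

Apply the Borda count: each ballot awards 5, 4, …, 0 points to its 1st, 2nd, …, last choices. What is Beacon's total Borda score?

111

Borda scores:
  Juno: 2·0 + 8·0 + 4·3 + 11·5 + 5·1 + 7·1 = 79
  Delta: 2·1 + 8·2 + 4·4 + 11·4 + 5·4 + 7·3 = 119
  Beacon: 2·4 + 8·5 + 4·5 + 11·0 + 5·3 + 7·4 = 111
  Iris: 2·5 + 8·3 + 4·2 + 11·1 + 5·2 + 7·0 = 63
  Ember: 2·3 + 8·1 + 4·1 + 11·3 + 5·5 + 7·2 = 90
  Forge: 2·2 + 8·4 + 4·0 + 11·2 + 5·0 + 7·5 = 93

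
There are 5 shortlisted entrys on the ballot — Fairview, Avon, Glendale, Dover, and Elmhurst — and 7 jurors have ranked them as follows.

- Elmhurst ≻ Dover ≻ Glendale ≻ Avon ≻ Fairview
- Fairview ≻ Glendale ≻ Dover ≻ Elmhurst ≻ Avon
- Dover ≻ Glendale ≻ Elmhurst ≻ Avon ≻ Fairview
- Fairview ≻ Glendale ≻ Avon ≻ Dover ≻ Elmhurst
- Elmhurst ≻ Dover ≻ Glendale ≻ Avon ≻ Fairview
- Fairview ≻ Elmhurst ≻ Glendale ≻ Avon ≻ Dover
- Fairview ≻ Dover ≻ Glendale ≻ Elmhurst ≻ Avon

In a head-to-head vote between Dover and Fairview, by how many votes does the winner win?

1

Ballots ranking Dover above Fairview: 3.
Ballots ranking Fairview above Dover: 4.
Fairview wins 4–3, a margin of 1.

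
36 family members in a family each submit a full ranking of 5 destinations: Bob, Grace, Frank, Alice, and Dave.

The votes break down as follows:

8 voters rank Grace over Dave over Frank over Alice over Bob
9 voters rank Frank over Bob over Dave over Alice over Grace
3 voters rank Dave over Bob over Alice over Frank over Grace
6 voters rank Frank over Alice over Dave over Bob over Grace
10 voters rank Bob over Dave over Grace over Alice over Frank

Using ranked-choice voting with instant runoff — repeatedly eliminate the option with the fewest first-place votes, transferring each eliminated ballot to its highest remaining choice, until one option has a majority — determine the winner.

Round 1: Frank 15, Bob 10, Grace 8, Dave 3, Alice 0. Alice has the fewest and is eliminated.
Round 2: Frank 15, Bob 10, Grace 8, Dave 3. Dave has the fewest and is eliminated.
Round 3: Frank 15, Bob 13, Grace 8. Grace has the fewest and is eliminated.
Round 4: Frank 23, Bob 13. Frank has a majority.

Frank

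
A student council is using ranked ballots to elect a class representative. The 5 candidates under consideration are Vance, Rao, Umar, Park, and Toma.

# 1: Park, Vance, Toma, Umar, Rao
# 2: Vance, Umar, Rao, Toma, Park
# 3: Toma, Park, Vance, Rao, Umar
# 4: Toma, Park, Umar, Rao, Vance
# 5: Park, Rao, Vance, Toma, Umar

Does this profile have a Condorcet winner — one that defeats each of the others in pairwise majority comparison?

No

Head-to-head results (5 voters total):
Vance vs Rao: Vance wins 3–2.
Vance vs Umar: Vance wins 4–1.
Vance vs Park: Park wins 4–1.
Vance vs Toma: Vance wins 3–2.
Rao vs Umar: Umar wins 3–2.
Rao vs Park: Park wins 4–1.
Rao vs Toma: Toma wins 3–2.
Umar vs Park: Park wins 4–1.
Umar vs Toma: Toma wins 4–1.
Park vs Toma: Toma wins 3–2.
No candidate beats all others: Vance beats Toma beats Park beats Vance, a majority cycle.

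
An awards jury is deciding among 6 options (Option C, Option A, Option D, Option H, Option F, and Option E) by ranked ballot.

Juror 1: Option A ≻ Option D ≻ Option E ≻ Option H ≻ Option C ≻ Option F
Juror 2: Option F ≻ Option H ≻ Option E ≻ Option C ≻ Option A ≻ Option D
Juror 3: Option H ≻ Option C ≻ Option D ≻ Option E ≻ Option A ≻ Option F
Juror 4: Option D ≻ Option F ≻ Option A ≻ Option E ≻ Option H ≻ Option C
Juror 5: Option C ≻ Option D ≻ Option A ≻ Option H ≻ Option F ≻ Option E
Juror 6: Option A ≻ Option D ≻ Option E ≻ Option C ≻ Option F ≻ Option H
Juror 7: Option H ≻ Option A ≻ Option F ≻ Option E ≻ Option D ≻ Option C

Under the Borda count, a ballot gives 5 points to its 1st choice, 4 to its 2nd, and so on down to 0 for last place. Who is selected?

Option A

Borda scores:
  Option C: 1 + 2 + 4 + 0 + 5 + 2 + 0 = 14
  Option A: 5 + 1 + 1 + 3 + 3 + 5 + 4 = 22
  Option D: 4 + 0 + 3 + 5 + 4 + 4 + 1 = 21
  Option H: 2 + 4 + 5 + 1 + 2 + 0 + 5 = 19
  Option F: 0 + 5 + 0 + 4 + 1 + 1 + 3 = 14
  Option E: 3 + 3 + 2 + 2 + 0 + 3 + 2 = 15
Option A has the highest total.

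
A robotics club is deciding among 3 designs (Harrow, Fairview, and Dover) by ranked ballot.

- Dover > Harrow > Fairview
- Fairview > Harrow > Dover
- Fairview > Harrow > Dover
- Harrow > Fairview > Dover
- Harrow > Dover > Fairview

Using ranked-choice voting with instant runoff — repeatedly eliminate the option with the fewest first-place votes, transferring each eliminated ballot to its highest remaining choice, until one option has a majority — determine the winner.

Round 1: Harrow 2, Fairview 2, Dover 1. Dover has the fewest and is eliminated.
Round 2: Harrow 3, Fairview 2. Harrow has a majority.

Harrow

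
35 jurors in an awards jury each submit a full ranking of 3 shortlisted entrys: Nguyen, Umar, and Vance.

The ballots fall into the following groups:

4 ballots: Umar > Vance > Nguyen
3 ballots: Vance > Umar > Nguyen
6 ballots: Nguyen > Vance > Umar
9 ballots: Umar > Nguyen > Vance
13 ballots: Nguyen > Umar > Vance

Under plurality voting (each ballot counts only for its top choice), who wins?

Nguyen

First-place vote totals:
  Nguyen: 19
  Umar: 13
  Vance: 3
Nguyen has the most first-place votes.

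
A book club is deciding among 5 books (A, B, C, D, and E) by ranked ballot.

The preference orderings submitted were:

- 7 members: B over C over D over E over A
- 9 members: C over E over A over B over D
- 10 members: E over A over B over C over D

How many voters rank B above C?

17

Ballots ranking B above C: 7+10 = 17.
Ballots ranking C above B: 9.
So 17 of 26 voters prefer B to C.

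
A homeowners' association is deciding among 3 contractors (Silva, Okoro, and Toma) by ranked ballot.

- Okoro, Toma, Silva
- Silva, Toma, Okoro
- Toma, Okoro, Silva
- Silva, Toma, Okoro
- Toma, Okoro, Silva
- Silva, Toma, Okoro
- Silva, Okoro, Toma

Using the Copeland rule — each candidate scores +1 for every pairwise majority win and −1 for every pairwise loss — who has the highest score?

Pairwise results:
  Silva vs Okoro: Silva wins 4–3.
  Silva vs Toma: Silva wins 4–3.
  Okoro vs Toma: Toma wins 5–2.
Copeland scores (wins − losses):
  Silva: 2 − 0 = 2
  Okoro: 0 − 2 = -2
  Toma: 1 − 1 = 0
Silva has the best Copeland score.

Silva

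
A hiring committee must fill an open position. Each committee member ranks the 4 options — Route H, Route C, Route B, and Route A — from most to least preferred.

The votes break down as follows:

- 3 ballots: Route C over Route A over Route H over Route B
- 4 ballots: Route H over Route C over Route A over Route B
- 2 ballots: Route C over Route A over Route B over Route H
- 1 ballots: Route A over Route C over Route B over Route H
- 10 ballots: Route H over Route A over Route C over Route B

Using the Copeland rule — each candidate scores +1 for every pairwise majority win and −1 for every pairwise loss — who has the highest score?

Route H

Pairwise results:
  Route H vs Route C: Route H wins 14–6.
  Route H vs Route B: Route H wins 17–3.
  Route H vs Route A: Route H wins 14–6.
  Route C vs Route B: Route C wins 20–0.
  Route C vs Route A: Route A wins 11–9.
  Route B vs Route A: Route A wins 20–0.
Copeland scores (wins − losses):
  Route H: 3 − 0 = 3
  Route C: 1 − 2 = -1
  Route B: 0 − 3 = -3
  Route A: 2 − 1 = 1
Route H has the best Copeland score.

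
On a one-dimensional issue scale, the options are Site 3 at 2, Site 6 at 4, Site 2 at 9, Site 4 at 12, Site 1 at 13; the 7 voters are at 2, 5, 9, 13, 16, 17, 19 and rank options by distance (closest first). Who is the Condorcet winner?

With single-peaked preferences on a line, the Condorcet winner is the candidate closest to the median voter.
The median voter (position 13) is closest to Site 1 at 13.
Check: Site 1 vs Site 6 — voters closer to Site 1: 5 of 7.

Site 1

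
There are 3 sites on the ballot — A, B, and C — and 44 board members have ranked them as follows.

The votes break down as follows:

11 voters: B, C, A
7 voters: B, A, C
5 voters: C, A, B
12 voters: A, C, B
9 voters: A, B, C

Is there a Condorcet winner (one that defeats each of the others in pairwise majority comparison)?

Yes

Head-to-head results (44 voters total):
A vs B: A wins 26–18.
A vs C: A wins 28–16.
B vs C: B wins 27–17.
A beats each rival — B (26–18), C (28–16) — so A is the Condorcet winner.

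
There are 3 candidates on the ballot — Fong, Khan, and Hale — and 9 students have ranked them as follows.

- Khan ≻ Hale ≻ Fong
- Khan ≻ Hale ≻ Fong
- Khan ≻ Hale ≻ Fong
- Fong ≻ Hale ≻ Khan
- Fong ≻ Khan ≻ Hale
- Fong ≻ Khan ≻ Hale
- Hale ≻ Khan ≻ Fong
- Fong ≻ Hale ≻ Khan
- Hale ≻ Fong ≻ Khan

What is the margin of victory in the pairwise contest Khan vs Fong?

1

Ballots ranking Khan above Fong: 4.
Ballots ranking Fong above Khan: 5.
Fong wins 5–4, a margin of 1.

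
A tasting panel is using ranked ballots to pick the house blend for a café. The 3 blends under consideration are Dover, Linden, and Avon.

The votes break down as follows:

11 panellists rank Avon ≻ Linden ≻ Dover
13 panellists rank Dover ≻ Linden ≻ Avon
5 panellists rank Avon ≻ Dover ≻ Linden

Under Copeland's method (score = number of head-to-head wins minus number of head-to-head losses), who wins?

Avon

Pairwise results:
  Dover vs Linden: Dover wins 18–11.
  Dover vs Avon: Avon wins 16–13.
  Linden vs Avon: Avon wins 16–13.
Copeland scores (wins − losses):
  Dover: 1 − 1 = 0
  Linden: 0 − 2 = -2
  Avon: 2 − 0 = 2
Avon has the best Copeland score.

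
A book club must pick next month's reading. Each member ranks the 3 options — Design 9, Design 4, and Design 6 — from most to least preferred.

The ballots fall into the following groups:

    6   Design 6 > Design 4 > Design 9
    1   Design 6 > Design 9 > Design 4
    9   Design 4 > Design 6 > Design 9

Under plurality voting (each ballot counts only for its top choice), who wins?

First-place vote totals:
  Design 9: 0
  Design 4: 9
  Design 6: 7
Design 4 has the most first-place votes.

Design 4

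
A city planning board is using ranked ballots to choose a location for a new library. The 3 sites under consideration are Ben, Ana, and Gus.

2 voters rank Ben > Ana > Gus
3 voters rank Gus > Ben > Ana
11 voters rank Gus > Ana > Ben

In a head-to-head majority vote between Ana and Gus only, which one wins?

Ballots ranking Ana above Gus: 2.
Ballots ranking Gus above Ana: 3+11 = 14.
Gus wins the head-to-head, 14–2.

Gus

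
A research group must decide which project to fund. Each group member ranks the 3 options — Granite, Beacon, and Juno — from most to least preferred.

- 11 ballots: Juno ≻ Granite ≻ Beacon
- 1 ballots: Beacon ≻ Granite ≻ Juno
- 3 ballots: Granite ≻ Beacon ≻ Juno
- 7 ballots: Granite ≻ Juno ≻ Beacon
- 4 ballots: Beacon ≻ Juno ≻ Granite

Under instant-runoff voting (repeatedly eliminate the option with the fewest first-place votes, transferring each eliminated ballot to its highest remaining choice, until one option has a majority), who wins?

Round 1: Juno 11, Granite 10, Beacon 5. Beacon has the fewest and is eliminated.
Round 2: Juno 15, Granite 11. Juno has a majority.

Juno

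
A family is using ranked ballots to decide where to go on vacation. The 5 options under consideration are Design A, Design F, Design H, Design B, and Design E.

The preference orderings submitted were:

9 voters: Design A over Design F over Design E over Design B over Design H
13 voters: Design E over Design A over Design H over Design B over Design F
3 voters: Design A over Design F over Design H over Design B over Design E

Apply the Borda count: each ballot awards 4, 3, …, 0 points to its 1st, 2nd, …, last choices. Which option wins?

Borda scores:
  Design A: 9·4 + 13·3 + 3·4 = 87
  Design F: 9·3 + 13·0 + 3·3 = 36
  Design H: 9·0 + 13·2 + 3·2 = 32
  Design B: 9·1 + 13·1 + 3·1 = 25
  Design E: 9·2 + 13·4 + 3·0 = 70
Design A has the highest total.

Design A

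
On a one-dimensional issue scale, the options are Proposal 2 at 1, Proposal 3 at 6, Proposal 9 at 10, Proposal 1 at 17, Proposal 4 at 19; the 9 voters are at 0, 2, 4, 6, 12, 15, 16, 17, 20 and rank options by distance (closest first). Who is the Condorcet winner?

Proposal 9

With single-peaked preferences on a line, the Condorcet winner is the candidate closest to the median voter.
The median voter (position 12) is closest to Proposal 9 at 10.
Check: Proposal 9 vs Proposal 2 — voters closer to Proposal 9: 6 of 9.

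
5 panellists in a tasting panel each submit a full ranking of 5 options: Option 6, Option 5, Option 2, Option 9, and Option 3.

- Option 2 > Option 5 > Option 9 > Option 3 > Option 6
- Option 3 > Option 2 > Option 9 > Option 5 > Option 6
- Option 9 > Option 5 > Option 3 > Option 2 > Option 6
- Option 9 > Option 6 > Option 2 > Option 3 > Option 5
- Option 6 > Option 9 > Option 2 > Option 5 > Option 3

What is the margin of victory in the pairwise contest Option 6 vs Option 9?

Ballots ranking Option 6 above Option 9: 1.
Ballots ranking Option 9 above Option 6: 4.
Option 9 wins 4–1, a margin of 3.

3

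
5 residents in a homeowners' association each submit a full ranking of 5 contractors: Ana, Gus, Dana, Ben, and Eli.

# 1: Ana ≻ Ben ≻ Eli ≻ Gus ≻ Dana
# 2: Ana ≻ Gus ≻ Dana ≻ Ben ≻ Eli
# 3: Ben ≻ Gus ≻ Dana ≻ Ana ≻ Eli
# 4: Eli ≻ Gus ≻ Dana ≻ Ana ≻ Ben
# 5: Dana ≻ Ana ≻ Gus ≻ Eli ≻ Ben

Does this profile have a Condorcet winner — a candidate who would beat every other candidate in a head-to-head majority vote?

Head-to-head results (5 voters total):
Ana vs Gus: Ana wins 3–2.
Ana vs Dana: Dana wins 3–2.
Ana vs Ben: Ana wins 4–1.
Ana vs Eli: Ana wins 4–1.
Gus vs Dana: Gus wins 4–1.
Gus vs Ben: Gus wins 3–2.
Gus vs Eli: Gus wins 3–2.
Dana vs Ben: Dana wins 3–2.
Dana vs Eli: Dana wins 3–2.
Ben vs Eli: Ben wins 3–2.
No candidate beats all others: Ana beats Gus beats Dana beats Ana, a majority cycle.

No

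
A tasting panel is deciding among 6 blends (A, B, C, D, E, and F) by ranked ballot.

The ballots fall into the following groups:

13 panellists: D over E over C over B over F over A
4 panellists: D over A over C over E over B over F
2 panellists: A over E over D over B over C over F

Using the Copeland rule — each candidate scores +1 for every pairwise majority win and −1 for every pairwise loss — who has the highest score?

D

Pairwise results:
  A vs B: B wins 13–6.
  A vs C: C wins 13–6.
  A vs D: D wins 17–2.
  A vs E: E wins 13–6.
  A vs F: F wins 13–6.
  B vs C: C wins 17–2.
  B vs D: D wins 19–0.
  B vs E: E wins 19–0.
  B vs F: B wins 19–0.
  C vs D: D wins 19–0.
  C vs E: E wins 15–4.
  C vs F: C wins 19–0.
  D vs E: D wins 17–2.
  D vs F: D wins 19–0.
  E vs F: E wins 19–0.
Copeland scores (wins − losses):
  A: 0 − 5 = -5
  B: 2 − 3 = -1
  C: 3 − 2 = 1
  D: 5 − 0 = 5
  E: 4 − 1 = 3
  F: 1 − 4 = -3
D has the best Copeland score.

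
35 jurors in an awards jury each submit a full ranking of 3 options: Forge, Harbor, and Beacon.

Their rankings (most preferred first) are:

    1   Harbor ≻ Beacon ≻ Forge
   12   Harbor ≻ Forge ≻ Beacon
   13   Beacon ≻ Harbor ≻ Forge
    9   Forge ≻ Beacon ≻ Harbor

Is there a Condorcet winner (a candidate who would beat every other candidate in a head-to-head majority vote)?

No

Head-to-head results (35 voters total):
Forge vs Harbor: Harbor wins 26–9.
Forge vs Beacon: Forge wins 21–14.
Harbor vs Beacon: Beacon wins 22–13.
No candidate beats all others: Forge beats Beacon beats Harbor beats Forge, a majority cycle.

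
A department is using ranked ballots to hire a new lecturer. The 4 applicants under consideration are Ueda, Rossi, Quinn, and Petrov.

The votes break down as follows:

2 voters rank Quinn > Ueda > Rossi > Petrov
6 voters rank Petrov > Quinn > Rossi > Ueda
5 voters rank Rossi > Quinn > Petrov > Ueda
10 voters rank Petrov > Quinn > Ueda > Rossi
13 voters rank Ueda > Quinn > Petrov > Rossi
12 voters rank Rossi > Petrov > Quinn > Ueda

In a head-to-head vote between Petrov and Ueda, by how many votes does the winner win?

Ballots ranking Petrov above Ueda: 6+5+10+12 = 33.
Ballots ranking Ueda above Petrov: 2+13 = 15.
Petrov wins 33–15, a margin of 18.

18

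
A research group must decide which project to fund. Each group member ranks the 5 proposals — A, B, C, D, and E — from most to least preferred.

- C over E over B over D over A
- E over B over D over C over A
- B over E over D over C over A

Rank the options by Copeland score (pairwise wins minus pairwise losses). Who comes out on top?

E

Pairwise results:
  A vs B: B wins 3–0.
  A vs C: C wins 3–0.
  A vs D: D wins 3–0.
  A vs E: E wins 3–0.
  B vs C: B wins 2–1.
  B vs D: B wins 3–0.
  B vs E: E wins 2–1.
  C vs D: D wins 2–1.
  C vs E: E wins 2–1.
  D vs E: E wins 3–0.
Copeland scores (wins − losses):
  A: 0 − 4 = -4
  B: 3 − 1 = 2
  C: 1 − 3 = -2
  D: 2 − 2 = 0
  E: 4 − 0 = 4
E has the best Copeland score.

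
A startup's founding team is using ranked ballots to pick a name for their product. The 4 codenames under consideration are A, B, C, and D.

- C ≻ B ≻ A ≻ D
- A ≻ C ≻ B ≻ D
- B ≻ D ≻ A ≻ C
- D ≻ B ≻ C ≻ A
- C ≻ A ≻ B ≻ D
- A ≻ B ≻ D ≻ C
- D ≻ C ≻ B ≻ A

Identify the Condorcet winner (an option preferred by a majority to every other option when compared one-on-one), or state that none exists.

Head-to-head results (7 voters total):
A vs B: B wins 4–3.
A vs C: C wins 4–3.
A vs D: A wins 4–3.
B vs C: C wins 4–3.
B vs D: B wins 5–2.
C vs D: D wins 4–3.
No candidate beats all others: A beats D beats C beats A, a majority cycle.

No Condorcet winner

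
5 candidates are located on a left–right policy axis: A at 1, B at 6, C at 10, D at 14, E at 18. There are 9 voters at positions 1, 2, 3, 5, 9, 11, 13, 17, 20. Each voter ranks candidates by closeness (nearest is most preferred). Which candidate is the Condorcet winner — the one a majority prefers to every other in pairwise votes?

C

With single-peaked preferences on a line, the Condorcet winner is the candidate closest to the median voter.
The median voter (position 9) is closest to C at 10.
Check: C vs A — voters closer to C: 5 of 9.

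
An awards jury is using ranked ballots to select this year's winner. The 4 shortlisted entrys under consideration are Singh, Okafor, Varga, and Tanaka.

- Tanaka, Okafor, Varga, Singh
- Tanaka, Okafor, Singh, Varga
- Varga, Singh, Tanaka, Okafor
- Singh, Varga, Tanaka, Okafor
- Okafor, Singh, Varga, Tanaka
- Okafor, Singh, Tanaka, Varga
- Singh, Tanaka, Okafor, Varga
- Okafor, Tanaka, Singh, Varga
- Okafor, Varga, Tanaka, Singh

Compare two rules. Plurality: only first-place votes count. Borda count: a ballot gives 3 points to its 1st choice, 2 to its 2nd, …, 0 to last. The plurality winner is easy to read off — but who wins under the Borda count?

Okafor

Plurality first-place counts: Singh 2, Okafor 4, Varga 1, Tanaka 2 → Okafor.
Borda totals: Singh 14, Okafor 17, Varga 9, Tanaka 14 → Okafor.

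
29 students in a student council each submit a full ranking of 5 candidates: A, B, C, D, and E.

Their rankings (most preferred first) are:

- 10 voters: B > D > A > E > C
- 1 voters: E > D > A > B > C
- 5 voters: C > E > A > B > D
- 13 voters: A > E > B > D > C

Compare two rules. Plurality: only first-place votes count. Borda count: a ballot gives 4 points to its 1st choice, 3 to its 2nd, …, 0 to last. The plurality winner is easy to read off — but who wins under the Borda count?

Plurality first-place counts: A 13, B 10, C 5, D 0, E 1 → A.
Borda totals: A 84, B 72, C 20, D 46, E 68 → A.

A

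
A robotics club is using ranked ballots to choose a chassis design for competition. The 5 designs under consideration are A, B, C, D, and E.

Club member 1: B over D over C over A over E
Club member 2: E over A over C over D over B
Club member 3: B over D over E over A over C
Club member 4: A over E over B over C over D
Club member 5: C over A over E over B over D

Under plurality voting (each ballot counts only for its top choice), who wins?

First-place vote totals:
  A: 1
  B: 2
  C: 1
  D: 0
  E: 1
B has the most first-place votes.

B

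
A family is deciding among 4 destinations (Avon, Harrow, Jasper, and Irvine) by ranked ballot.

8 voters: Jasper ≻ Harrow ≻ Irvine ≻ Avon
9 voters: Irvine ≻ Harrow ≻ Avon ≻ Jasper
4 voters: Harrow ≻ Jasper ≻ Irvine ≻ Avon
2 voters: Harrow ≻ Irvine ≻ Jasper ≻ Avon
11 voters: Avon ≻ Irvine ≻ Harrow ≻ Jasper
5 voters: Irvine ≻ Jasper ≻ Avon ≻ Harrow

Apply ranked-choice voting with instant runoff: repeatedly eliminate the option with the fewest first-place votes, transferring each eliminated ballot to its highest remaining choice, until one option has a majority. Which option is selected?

Round 1: Irvine 14, Avon 11, Jasper 8, Harrow 6. Harrow has the fewest and is eliminated.
Round 2: Irvine 16, Jasper 12, Avon 11. Avon has the fewest and is eliminated.
Round 3: Irvine 27, Jasper 12. Irvine has a majority.

Irvine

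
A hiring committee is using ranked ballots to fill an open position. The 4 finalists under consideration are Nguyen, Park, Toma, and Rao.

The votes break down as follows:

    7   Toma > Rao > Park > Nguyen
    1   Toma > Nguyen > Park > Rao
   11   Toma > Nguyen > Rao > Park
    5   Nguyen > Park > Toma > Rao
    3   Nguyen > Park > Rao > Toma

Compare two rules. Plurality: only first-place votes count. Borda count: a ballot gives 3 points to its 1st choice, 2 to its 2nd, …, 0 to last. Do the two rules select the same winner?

Yes

Plurality first-place counts: Nguyen 8, Park 0, Toma 19, Rao 0 → Toma.
Borda totals: Nguyen 48, Park 24, Toma 62, Rao 28 → Toma.
The two rules agree on Toma.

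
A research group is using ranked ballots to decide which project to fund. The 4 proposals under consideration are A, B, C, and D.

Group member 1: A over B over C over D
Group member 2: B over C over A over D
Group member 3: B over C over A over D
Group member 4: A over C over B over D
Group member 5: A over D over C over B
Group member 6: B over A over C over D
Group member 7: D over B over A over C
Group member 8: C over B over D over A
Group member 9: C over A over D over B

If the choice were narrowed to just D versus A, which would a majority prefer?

A

Ballots ranking D above A: 2.
Ballots ranking A above D: 7.
A wins the head-to-head, 7–2.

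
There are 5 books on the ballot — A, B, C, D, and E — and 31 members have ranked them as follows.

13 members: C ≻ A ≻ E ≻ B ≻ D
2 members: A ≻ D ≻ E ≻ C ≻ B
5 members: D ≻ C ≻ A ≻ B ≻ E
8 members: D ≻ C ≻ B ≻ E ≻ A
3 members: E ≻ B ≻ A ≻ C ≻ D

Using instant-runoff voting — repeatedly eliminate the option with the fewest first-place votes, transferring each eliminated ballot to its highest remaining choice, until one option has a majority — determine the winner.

Round 1: C 13, D 13, E 3, A 2, B 0. B has the fewest and is eliminated.
Round 2: C 13, D 13, E 3, A 2. A has the fewest and is eliminated.
Round 3: D 15, C 13, E 3. E has the fewest and is eliminated.
Round 4: C 16, D 15. C has a majority.

C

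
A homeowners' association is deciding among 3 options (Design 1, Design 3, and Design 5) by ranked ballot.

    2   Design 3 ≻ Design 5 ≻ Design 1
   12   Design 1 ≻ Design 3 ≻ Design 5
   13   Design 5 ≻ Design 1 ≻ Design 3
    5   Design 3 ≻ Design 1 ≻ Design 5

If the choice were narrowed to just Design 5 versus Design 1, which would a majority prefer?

Ballots ranking Design 5 above Design 1: 2+13 = 15.
Ballots ranking Design 1 above Design 5: 12+5 = 17.
Design 1 wins the head-to-head, 17–15.

Design 1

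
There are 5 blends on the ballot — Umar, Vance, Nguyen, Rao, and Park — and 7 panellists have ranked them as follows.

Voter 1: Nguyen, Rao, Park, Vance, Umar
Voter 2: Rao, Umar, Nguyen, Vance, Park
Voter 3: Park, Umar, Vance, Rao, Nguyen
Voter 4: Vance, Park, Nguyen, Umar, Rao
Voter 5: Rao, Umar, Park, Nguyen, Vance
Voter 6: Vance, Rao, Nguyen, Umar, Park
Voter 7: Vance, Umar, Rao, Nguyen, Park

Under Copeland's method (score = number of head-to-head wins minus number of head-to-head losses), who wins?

Pairwise results:
  Umar vs Vance: Vance wins 4–3.
  Umar vs Nguyen: Umar wins 4–3.
  Umar vs Rao: Rao wins 4–3.
  Umar vs Park: Umar wins 4–3.
  Vance vs Nguyen: Vance wins 4–3.
  Vance vs Rao: Vance wins 4–3.
  Vance vs Park: Vance wins 4–3.
  Nguyen vs Rao: Rao wins 5–2.
  Nguyen vs Park: Nguyen wins 4–3.
  Rao vs Park: Rao wins 5–2.
Copeland scores (wins − losses):
  Umar: 2 − 2 = 0
  Vance: 4 − 0 = 4
  Nguyen: 1 − 3 = -2
  Rao: 3 − 1 = 2
  Park: 0 − 4 = -4
Vance has the best Copeland score.

Vance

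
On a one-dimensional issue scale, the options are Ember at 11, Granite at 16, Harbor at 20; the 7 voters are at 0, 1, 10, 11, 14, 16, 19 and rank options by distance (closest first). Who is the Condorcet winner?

With single-peaked preferences on a line, the Condorcet winner is the candidate closest to the median voter.
The median voter (position 11) is closest to Ember at 11.
Check: Ember vs Granite — voters closer to Ember: 4 of 7.

Ember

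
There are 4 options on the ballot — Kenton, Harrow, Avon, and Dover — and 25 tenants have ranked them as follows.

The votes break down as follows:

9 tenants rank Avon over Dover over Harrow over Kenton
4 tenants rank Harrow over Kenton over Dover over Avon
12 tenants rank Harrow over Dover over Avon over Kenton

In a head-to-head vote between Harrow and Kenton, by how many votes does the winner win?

Ballots ranking Harrow above Kenton: 9+4+12 = 25.
Ballots ranking Kenton above Harrow: 0.
Harrow wins 25–0, a margin of 25.

25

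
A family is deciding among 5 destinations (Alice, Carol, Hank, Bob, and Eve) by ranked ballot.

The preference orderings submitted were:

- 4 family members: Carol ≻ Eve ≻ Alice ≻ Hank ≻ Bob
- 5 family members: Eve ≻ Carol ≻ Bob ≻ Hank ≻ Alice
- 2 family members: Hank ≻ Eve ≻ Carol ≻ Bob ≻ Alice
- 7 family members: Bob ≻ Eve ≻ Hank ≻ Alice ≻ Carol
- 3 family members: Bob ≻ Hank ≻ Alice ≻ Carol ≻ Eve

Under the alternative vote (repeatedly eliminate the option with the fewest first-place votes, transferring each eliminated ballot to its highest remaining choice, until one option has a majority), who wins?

Eve

Round 1: Bob 10, Eve 5, Carol 4, Hank 2, Alice 0. Alice has the fewest and is eliminated.
Round 2: Bob 10, Eve 5, Carol 4, Hank 2. Hank has the fewest and is eliminated.
Round 3: Bob 10, Eve 7, Carol 4. Carol has the fewest and is eliminated.
Round 4: Eve 11, Bob 10. Eve has a majority.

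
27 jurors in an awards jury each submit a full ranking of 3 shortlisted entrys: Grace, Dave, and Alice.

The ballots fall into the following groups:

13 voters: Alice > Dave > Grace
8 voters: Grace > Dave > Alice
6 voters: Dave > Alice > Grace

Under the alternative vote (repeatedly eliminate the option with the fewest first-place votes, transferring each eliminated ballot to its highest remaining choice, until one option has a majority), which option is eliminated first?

Round 1: Alice 13, Grace 8, Dave 6. Dave has the fewest and is eliminated.
Round 2: Alice 19, Grace 8. Alice has a majority.

Dave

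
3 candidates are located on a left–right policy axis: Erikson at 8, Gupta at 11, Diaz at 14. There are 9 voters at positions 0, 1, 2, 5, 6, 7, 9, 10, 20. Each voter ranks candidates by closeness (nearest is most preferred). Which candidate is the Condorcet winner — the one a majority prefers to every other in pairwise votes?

Erikson

With single-peaked preferences on a line, the Condorcet winner is the candidate closest to the median voter.
The median voter (position 6) is closest to Erikson at 8.
Check: Erikson vs Diaz — voters closer to Erikson: 8 of 9.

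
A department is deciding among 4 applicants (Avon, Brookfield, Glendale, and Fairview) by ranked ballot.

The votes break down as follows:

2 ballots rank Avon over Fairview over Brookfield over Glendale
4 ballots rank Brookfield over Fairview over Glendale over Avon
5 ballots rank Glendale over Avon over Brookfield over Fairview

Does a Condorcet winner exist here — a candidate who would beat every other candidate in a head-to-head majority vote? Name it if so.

Head-to-head results (11 voters total):
Avon vs Brookfield: Avon wins 7–4.
Avon vs Glendale: Glendale wins 9–2.
Avon vs Fairview: Avon wins 7–4.
Brookfield vs Glendale: Brookfield wins 6–5.
Brookfield vs Fairview: Brookfield wins 9–2.
Glendale vs Fairview: Fairview wins 6–5.
No candidate beats all others: Avon beats Brookfield beats Glendale beats Avon, a majority cycle.

There is no Condorcet winner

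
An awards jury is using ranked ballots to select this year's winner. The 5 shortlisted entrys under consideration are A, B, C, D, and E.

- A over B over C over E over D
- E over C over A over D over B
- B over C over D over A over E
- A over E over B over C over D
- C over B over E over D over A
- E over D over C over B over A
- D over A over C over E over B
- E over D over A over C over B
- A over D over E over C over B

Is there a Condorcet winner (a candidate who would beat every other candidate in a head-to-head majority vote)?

Head-to-head results (9 voters total):
A vs B: A wins 6–3.
A vs C: A wins 5–4.
A vs D: D wins 5–4.
A vs E: A wins 5–4.
B vs C: C wins 6–3.
B vs D: D wins 5–4.
B vs E: E wins 6–3.
C vs D: C wins 5–4.
C vs E: E wins 5–4.
D vs E: E wins 6–3.
No candidate beats all others: A beats C beats D beats A, a majority cycle.

No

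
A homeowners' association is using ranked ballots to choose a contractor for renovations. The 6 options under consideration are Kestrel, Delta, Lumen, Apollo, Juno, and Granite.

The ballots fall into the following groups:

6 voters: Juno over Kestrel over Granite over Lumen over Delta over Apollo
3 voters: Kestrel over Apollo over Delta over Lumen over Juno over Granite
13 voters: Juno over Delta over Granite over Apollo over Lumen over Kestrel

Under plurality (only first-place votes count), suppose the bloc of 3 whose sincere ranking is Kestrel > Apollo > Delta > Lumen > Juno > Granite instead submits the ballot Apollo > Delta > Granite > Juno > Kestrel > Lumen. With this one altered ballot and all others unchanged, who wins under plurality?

First-place totals with the altered ballot: Kestrel 0, Delta 0, Lumen 0, Apollo 3, Juno 19, Granite 0.
The winner is unchanged: still Juno.

Juno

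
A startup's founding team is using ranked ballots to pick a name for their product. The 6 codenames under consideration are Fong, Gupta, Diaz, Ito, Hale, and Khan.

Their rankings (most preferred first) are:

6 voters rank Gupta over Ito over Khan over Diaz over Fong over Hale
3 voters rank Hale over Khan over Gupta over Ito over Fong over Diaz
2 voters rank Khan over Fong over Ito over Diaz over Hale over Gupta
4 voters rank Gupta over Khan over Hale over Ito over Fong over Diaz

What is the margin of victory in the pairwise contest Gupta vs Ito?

11

Ballots ranking Gupta above Ito: 6+3+4 = 13.
Ballots ranking Ito above Gupta: 2.
Gupta wins 13–2, a margin of 11.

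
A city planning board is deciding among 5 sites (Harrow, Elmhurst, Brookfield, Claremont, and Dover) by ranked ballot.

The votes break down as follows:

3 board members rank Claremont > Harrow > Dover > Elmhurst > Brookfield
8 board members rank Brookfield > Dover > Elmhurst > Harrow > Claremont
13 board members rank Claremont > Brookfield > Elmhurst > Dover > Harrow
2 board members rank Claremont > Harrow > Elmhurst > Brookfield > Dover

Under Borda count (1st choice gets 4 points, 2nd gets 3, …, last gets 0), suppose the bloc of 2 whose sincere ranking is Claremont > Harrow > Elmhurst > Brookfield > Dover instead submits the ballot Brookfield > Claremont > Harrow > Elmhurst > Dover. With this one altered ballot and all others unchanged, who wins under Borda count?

Brookfield

Borda totals with the altered ballot: Harrow 21, Elmhurst 47, Brookfield 79, Claremont 70, Dover 43.
The winner is unchanged: still Brookfield.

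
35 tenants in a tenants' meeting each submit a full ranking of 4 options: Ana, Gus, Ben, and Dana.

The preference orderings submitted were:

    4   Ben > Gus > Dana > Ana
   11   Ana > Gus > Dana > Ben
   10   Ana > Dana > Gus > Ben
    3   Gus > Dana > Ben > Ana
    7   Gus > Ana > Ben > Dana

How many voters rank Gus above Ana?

Ballots ranking Gus above Ana: 4+3+7 = 14.
Ballots ranking Ana above Gus: 11+10 = 21.
So 14 of 35 voters prefer Gus to Ana.

14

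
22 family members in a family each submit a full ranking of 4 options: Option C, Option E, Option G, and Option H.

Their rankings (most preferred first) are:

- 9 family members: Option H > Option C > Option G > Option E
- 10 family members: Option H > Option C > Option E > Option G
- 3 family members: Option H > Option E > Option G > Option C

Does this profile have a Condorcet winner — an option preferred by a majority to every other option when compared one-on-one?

Yes

Head-to-head results (22 voters total):
Option C vs Option E: Option C wins 19–3.
Option C vs Option G: Option C wins 19–3.
Option C vs Option H: Option H wins 22–0.
Option E vs Option G: Option E wins 13–9.
Option E vs Option H: Option H wins 22–0.
Option G vs Option H: Option H wins 22–0.
Option H beats each rival — Option C (22–0), Option E (22–0), Option G (22–0) — so Option H is the Condorcet winner.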